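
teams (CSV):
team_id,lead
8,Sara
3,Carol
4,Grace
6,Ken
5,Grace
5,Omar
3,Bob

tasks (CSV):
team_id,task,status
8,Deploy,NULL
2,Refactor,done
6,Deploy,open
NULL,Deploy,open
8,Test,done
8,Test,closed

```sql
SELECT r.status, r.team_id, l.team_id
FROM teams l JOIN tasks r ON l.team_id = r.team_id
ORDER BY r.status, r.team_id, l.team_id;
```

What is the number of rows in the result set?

4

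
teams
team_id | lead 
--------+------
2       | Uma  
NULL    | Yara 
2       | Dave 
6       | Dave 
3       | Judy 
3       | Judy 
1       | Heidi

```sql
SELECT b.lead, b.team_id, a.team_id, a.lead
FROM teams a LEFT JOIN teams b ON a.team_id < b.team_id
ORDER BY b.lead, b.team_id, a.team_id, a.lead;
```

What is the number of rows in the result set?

LEFT JOIN keeps every row from `teams a`; unmatched rows get NULL for `teams b`'s columns.
Matching on a.team_id < b.team_id. A NULL in a compared column never satisfies the condition.
- a[0] team_id=2 → 3 match(es) in b → 3 row(s).
- a[1] team_id=NULL → no match; kept with NULLs on the b side.
- a[2] team_id=2 → 3 match(es) in b → 3 row(s).
- a[3] team_id=6 → no match; kept with NULLs on the b side.
- a[4] team_id=3 → 1 match(es) in b → 1 row(s).
- a[5] team_id=3 → 1 match(es) in b → 1 row(s).
- a[6] team_id=1 → 5 match(es) in b → 5 row(s).
Total: 13 matched + 2 padded = 15 rows.

15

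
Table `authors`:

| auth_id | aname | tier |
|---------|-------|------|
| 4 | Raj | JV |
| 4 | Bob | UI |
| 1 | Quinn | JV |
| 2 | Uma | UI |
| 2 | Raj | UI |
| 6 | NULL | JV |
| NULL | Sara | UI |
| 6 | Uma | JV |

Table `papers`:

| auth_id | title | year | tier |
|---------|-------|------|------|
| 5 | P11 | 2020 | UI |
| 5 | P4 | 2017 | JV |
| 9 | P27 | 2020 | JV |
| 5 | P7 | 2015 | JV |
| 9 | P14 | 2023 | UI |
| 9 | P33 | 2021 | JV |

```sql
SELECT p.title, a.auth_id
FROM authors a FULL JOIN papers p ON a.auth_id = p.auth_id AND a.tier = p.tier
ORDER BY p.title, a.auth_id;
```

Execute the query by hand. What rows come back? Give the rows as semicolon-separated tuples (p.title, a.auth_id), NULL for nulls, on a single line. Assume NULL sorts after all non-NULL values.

FULL OUTER JOIN keeps every row from both sides; unmatched rows get NULL for the other side's columns.
Matching on a.auth_id = p.auth_id AND a.tier = p.tier. A NULL in a compared column never satisfies the condition.
- auth_id=4, tier=JV: no p row matches, row kept with p columns NULL.
- auth_id=4, tier=UI: no p row matches, row kept with p columns NULL.
- auth_id=1, tier=JV: no p row matches, row kept with p columns NULL.
- auth_id=2, tier=UI: no p row matches, row kept with p columns NULL.
- auth_id=2, tier=UI: no p row matches, row kept with p columns NULL.
- auth_id=6, tier=JV: no p row matches, row kept with p columns NULL.
- auth_id=NULL, tier=UI: no p row matches, row kept with p columns NULL.
- auth_id=6, tier=JV: no p row matches, row kept with p columns NULL.
- plus 6 unmatched p row(s), each kept with NULL a columns.

(P11, NULL); (P14, NULL); (P27, NULL); (P33, NULL); (P4, NULL); (P7, NULL); (NULL, 1); (NULL, 2); (NULL, 2); (NULL, 4); (NULL, 4); (NULL, 6); (NULL, 6); (NULL, NULL)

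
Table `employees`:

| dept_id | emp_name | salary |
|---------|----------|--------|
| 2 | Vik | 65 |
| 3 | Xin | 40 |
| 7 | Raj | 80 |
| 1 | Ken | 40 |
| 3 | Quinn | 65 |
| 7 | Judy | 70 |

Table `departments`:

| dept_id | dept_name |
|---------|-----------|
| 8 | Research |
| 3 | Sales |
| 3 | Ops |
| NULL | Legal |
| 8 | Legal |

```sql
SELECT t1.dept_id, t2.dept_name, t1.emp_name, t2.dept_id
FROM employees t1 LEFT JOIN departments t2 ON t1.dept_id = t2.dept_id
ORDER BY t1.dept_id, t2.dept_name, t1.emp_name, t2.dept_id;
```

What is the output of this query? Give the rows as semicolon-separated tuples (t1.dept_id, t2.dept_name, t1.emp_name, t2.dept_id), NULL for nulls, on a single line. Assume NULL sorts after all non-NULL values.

(1, NULL, Ken, NULL); (2, NULL, Vik, NULL); (3, Ops, Quinn, 3); (3, Ops, Xin, 3); (3, Sales, Quinn, 3); (3, Sales, Xin, 3); (7, NULL, Judy, NULL); (7, NULL, Raj, NULL)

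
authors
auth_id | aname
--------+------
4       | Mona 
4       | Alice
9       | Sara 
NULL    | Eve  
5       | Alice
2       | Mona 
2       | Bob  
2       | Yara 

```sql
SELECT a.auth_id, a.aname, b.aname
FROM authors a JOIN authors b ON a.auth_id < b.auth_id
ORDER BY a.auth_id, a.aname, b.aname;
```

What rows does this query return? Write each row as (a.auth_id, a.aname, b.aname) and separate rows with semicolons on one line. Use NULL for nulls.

INNER JOIN keeps only pairs where the ON condition holds.
Matching on a.auth_id < b.auth_id. A NULL in a compared column never satisfies the condition.
- a row (auth_id=4): matches 2 b row(s) → 2 output row(s).
- a row (auth_id=4): matches 2 b row(s) → 2 output row(s).
- a row (auth_id=9): no match → dropped.
- a row (auth_id=NULL): no match → dropped.
- a row (auth_id=5): matches 1 b row(s) → 1 output row(s).
- a row (auth_id=2): matches 4 b row(s) → 4 output row(s).
- a row (auth_id=2): matches 4 b row(s) → 4 output row(s).
- a row (auth_id=2): matches 4 b row(s) → 4 output row(s).

(2, Bob, Alice); (2, Bob, Alice); (2, Bob, Mona); (2, Bob, Sara); (2, Mona, Alice); (2, Mona, Alice); (2, Mona, Mona); (2, Mona, Sara); (2, Yara, Alice); (2, Yara, Alice); (2, Yara, Mona); (2, Yara, Sara); (4, Alice, Alice); (4, Alice, Sara); (4, Mona, Alice); (4, Mona, Sara); (5, Alice, Sara)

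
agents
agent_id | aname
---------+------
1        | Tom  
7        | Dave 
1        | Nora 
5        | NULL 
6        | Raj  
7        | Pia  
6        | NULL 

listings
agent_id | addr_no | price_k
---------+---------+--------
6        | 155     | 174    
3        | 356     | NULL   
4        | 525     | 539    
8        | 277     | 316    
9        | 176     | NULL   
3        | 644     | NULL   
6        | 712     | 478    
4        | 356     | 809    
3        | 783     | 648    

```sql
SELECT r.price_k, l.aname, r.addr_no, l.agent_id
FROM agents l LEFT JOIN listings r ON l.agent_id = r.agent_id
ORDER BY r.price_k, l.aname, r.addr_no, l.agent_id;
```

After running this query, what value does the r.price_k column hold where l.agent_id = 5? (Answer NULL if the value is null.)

NULL

LEFT JOIN keeps every row from `agents`; unmatched rows get NULL for `listings`'s columns.
Matching on l.agent_id = r.agent_id.
- l[0] agent_id=1 → no match; kept with NULLs on the r side.
- l[1] agent_id=7 → no match; kept with NULLs on the r side.
- l[2] agent_id=1 → no match; kept with NULLs on the r side.
- l[3] agent_id=5 → no match; kept with NULLs on the r side.
- l[4] agent_id=6 → 2 match(es) in r → 2 row(s).
- l[5] agent_id=7 → no match; kept with NULLs on the r side.
- l[6] agent_id=6 → 2 match(es) in r → 2 row(s).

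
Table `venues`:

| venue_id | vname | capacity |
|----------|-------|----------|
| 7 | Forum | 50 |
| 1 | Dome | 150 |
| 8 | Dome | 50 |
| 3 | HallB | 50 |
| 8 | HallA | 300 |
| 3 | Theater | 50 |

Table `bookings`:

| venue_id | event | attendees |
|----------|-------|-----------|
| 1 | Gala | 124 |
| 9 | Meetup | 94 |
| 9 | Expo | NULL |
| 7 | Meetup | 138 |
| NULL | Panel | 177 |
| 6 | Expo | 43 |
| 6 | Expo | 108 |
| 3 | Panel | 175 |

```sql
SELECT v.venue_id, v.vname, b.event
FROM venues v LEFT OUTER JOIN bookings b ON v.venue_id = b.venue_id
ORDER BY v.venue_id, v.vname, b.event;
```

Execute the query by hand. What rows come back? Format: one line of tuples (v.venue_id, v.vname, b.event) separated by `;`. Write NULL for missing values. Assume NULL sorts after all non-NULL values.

LEFT JOIN keeps every row from `venues`; unmatched rows get NULL for `bookings`'s columns.
Matching on v.venue_id = b.venue_id. A NULL in a compared column never satisfies the condition.
- v[0] venue_id=7 → 1 match(es) in b → 1 row(s).
- v[1] venue_id=1 → 1 match(es) in b → 1 row(s).
- v[2] venue_id=8 → no match; kept with NULLs on the b side.
- v[3] venue_id=3 → 1 match(es) in b → 1 row(s).
- v[4] venue_id=8 → no match; kept with NULLs on the b side.
- v[5] venue_id=3 → 1 match(es) in b → 1 row(s).
After projecting and ordering:
v.venue_id | v.vname | b.event
1 | Dome | Gala
3 | HallB | Panel
3 | Theater | Panel
7 | Forum | Meetup
8 | Dome | NULL
8 | HallA | NULL

(1, Dome, Gala); (3, HallB, Panel); (3, Theater, Panel); (7, Forum, Meetup); (8, Dome, NULL); (8, HallA, NULL)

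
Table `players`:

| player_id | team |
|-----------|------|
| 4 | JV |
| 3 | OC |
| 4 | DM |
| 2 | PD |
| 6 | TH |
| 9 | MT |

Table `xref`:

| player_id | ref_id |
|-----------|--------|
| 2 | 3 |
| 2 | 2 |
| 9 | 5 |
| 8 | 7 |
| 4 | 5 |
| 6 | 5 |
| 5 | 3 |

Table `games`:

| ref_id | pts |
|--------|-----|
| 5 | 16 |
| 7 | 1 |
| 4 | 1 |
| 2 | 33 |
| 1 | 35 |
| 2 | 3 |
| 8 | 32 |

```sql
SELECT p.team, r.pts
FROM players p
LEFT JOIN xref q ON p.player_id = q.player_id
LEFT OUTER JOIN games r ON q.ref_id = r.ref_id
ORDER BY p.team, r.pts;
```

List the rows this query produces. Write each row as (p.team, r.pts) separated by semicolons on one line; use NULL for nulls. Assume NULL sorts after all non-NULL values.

Step 1 — p LEFT JOIN q on player_id → 7 row(s).
Then LEFT JOIN `games r` on ref_id: each of those 7 rows is kept; rows whose q.ref_id has no match in r get NULL for r's columns.

(DM, 16); (JV, 16); (MT, 16); (OC, NULL); (PD, 3); (PD, 33); (PD, NULL); (TH, 16)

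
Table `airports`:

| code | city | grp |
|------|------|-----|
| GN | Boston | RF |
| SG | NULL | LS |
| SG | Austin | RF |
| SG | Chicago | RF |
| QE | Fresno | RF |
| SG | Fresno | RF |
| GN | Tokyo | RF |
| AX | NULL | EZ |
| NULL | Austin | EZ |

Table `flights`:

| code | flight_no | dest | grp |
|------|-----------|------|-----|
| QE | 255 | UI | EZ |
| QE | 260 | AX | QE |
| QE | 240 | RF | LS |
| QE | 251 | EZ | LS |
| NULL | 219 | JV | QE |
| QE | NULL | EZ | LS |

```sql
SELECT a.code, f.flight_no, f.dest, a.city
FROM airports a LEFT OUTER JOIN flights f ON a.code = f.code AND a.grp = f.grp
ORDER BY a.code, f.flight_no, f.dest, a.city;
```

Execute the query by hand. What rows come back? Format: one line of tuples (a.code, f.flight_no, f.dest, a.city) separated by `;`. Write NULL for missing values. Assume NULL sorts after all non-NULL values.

LEFT JOIN keeps every row from `airports`; unmatched rows get NULL for `flights`'s columns.
Matching on a.code = f.code AND a.grp = f.grp. A NULL in a compared column never satisfies the condition.
- a row (code=GN, grp=RF): no match → kept, f columns NULL.
- a row (code=SG, grp=LS): no match → kept, f columns NULL.
- a row (code=SG, grp=RF): no match → kept, f columns NULL.
- a row (code=SG, grp=RF): no match → kept, f columns NULL.
- a row (code=QE, grp=RF): no match → kept, f columns NULL.
- a row (code=SG, grp=RF): no match → kept, f columns NULL.
- a row (code=GN, grp=RF): no match → kept, f columns NULL.
- a row (code=AX, grp=EZ): no match → kept, f columns NULL.
- a row (code=NULL, grp=EZ): no match → kept, f columns NULL.
After projecting and ordering:
a.code | f.flight_no | f.dest | a.city
AX | NULL | NULL | NULL
GN | NULL | NULL | Boston
GN | NULL | NULL | Tokyo
QE | NULL | NULL | Fresno
SG | NULL | NULL | Austin
SG | NULL | NULL | Chicago
SG | NULL | NULL | Fresno
SG | NULL | NULL | NULL
NULL | NULL | NULL | Austin

(AX, NULL, NULL, NULL); (GN, NULL, NULL, Boston); (GN, NULL, NULL, Tokyo); (QE, NULL, NULL, Fresno); (SG, NULL, NULL, Austin); (SG, NULL, NULL, Chicago); (SG, NULL, NULL, Fresno); (SG, NULL, NULL, NULL); (NULL, NULL, NULL, Austin)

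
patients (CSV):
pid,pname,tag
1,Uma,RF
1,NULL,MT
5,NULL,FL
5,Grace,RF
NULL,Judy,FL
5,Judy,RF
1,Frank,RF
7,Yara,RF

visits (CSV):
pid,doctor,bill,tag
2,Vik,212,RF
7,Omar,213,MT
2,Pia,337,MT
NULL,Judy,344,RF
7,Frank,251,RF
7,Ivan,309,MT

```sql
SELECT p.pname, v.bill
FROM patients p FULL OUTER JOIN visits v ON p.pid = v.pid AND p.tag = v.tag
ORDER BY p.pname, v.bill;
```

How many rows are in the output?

FULL OUTER JOIN keeps every row from both sides; unmatched rows get NULL for the other side's columns.
Matching on p.pid = v.pid AND p.tag = v.tag. A NULL in a compared column never satisfies the condition.
- pid=1, tag=RF: no v row matches, row kept with v columns NULL.
- pid=1, tag=MT: no v row matches, row kept with v columns NULL.
- pid=5, tag=FL: no v row matches, row kept with v columns NULL.
- pid=5, tag=RF: no v row matches, row kept with v columns NULL.
- pid=NULL, tag=FL: no v row matches, row kept with v columns NULL.
- pid=5, tag=RF: no v row matches, row kept with v columns NULL.
- pid=1, tag=RF: no v row matches, row kept with v columns NULL.
- pid=7, tag=RF: 1 matching v row(s), so 1 row(s) emitted.
- 5 v row(s) had no p match → kept, p columns NULL.
Total: 1 matched + 12 padded = 13 rows.

13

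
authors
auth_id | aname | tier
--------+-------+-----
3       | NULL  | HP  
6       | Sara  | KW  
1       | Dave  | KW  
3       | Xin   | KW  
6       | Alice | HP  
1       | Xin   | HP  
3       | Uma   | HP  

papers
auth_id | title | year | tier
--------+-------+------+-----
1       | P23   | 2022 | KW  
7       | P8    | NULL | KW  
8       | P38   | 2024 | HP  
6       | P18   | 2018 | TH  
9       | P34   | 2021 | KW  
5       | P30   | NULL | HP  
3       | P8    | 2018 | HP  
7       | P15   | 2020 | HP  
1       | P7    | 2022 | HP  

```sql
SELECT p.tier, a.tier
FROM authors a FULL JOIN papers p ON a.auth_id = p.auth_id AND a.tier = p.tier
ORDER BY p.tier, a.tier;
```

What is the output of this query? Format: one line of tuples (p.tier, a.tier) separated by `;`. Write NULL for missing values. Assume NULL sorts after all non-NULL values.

(HP, HP); (HP, HP); (HP, HP); (HP, NULL); (HP, NULL); (HP, NULL); (KW, KW); (KW, NULL); (KW, NULL); (TH, NULL); (NULL, HP); (NULL, KW); (NULL, KW)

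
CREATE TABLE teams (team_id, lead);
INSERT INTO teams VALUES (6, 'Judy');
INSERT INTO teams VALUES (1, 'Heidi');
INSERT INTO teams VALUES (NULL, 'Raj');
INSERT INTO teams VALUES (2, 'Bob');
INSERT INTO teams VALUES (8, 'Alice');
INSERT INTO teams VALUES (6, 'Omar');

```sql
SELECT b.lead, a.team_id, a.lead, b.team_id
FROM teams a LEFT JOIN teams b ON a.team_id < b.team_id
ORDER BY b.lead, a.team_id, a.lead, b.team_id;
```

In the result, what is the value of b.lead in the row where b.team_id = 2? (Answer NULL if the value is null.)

LEFT JOIN keeps every row from `teams a`; unmatched rows get NULL for `teams b`'s columns.
Matching on a.team_id < b.team_id. A NULL in a compared column never satisfies the condition.
- a (team_id=6) pairs with 1 row(s) of b.
- a (team_id=1) pairs with 4 row(s) of b.
- a (team_id=NULL) has no partner → padded with NULL.
- a (team_id=2) pairs with 3 row(s) of b.
- a (team_id=8) has no partner → padded with NULL.
- a (team_id=6) pairs with 1 row(s) of b.

Bob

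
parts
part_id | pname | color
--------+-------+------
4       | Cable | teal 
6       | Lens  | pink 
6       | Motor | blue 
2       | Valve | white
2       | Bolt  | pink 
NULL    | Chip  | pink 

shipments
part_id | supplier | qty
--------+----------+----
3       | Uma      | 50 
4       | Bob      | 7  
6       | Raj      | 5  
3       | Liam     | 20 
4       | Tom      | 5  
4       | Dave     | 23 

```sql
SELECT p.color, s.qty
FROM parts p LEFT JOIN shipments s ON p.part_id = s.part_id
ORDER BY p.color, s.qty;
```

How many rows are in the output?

LEFT JOIN keeps every row from `parts`; unmatched rows get NULL for `shipments`'s columns.
Matching on p.part_id = s.part_id. A NULL in a compared column never satisfies the condition.
- part_id=4: 3 matching s row(s), so 3 row(s) emitted.
- part_id=6: 1 matching s row(s), so 1 row(s) emitted.
- part_id=6: 1 matching s row(s), so 1 row(s) emitted.
- part_id=2: no s row matches, row kept with s columns NULL.
- part_id=2: no s row matches, row kept with s columns NULL.
- part_id=NULL: no s row matches, row kept with s columns NULL.
Total: 5 matched + 3 padded = 8 rows.

8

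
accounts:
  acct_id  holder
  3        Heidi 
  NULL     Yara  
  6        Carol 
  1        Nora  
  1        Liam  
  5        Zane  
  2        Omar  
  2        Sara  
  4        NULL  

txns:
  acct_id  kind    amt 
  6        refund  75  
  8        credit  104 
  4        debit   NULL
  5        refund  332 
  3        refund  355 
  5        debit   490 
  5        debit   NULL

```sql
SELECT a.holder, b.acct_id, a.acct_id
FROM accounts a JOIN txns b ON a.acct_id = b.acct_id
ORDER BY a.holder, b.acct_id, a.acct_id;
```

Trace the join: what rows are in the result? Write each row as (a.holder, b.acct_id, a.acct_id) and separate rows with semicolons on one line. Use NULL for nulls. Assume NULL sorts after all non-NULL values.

INNER JOIN keeps only pairs where the ON condition holds.
Matching on a.acct_id = b.acct_id. A NULL in a compared column never satisfies the condition.
- a (acct_id=3) pairs with 1 row(s) of b.
- a (acct_id=NULL) has no partner → excluded.
- a (acct_id=6) pairs with 1 row(s) of b.
- a (acct_id=1) has no partner → excluded.
- a (acct_id=1) has no partner → excluded.
- a (acct_id=5) pairs with 3 row(s) of b.
- a (acct_id=2) has no partner → excluded.
- a (acct_id=2) has no partner → excluded.
- a (acct_id=4) pairs with 1 row(s) of b.
After projecting and ordering:
a.holder | b.acct_id | a.acct_id
Carol | 6 | 6
Heidi | 3 | 3
Zane | 5 | 5
Zane | 5 | 5
Zane | 5 | 5
NULL | 4 | 4

(Carol, 6, 6); (Heidi, 3, 3); (Zane, 5, 5); (Zane, 5, 5); (Zane, 5, 5); (NULL, 4, 4)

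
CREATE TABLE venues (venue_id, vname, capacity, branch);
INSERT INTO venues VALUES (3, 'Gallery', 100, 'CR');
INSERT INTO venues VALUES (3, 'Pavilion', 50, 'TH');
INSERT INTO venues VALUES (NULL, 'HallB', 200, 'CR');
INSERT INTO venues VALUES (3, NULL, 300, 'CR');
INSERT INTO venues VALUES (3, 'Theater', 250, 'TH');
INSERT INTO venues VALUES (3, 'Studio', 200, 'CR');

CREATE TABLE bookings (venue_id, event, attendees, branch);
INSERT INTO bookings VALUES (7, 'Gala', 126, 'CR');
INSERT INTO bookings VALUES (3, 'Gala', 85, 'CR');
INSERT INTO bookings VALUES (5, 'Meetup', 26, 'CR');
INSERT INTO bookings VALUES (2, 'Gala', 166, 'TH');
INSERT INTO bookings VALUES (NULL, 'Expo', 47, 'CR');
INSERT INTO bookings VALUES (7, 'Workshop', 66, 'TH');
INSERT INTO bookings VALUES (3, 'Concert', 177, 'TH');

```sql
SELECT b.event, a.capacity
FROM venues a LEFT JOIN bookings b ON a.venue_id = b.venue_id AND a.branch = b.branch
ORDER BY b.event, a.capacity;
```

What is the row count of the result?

6

LEFT JOIN keeps every row from `venues`; unmatched rows get NULL for `bookings`'s columns.
Matching on a.venue_id = b.venue_id AND a.branch = b.branch. A NULL in a compared column never satisfies the condition.
- a (venue_id=3, branch=CR) pairs with 1 row(s) of b.
- a (venue_id=3, branch=TH) pairs with 1 row(s) of b.
- a (venue_id=NULL, branch=CR) has no partner → padded with NULL.
- a (venue_id=3, branch=CR) pairs with 1 row(s) of b.
- a (venue_id=3, branch=TH) pairs with 1 row(s) of b.
- a (venue_id=3, branch=CR) pairs with 1 row(s) of b.
Total: 5 matched + 1 padded = 6 rows.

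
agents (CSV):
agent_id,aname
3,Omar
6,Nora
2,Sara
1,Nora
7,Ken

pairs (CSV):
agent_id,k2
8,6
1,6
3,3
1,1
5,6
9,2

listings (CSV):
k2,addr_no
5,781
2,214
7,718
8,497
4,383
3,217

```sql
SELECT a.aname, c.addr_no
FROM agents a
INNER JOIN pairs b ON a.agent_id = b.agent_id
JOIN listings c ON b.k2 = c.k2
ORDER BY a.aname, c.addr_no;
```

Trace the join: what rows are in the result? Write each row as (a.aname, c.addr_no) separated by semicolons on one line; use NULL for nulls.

(Omar, 217)

Step 1 — a INNER JOIN b on agent_id → 3 row(s).
Then INNER JOIN `listings c` on k2: keep only rows whose b.k2 appears in c.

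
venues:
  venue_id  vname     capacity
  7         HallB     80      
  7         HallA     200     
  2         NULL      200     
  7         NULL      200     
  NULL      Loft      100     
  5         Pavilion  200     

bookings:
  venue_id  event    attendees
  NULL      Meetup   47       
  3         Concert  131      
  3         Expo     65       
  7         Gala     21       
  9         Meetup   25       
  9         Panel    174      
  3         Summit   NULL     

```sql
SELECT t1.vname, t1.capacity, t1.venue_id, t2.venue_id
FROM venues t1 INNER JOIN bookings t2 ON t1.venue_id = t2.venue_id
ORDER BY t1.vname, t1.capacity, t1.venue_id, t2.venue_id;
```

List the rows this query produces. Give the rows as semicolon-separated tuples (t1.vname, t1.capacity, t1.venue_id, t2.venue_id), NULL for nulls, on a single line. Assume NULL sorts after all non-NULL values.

(HallA, 200, 7, 7); (HallB, 80, 7, 7); (NULL, 200, 7, 7)

INNER JOIN keeps only pairs where the ON condition holds.
Matching on t1.venue_id = t2.venue_id. A NULL in a compared column never satisfies the condition.
- t1[0] venue_id=7 → 1 match(es) in t2 → 1 row(s).
- t1[1] venue_id=7 → 1 match(es) in t2 → 1 row(s).
- t1[2] venue_id=2 → no match; dropped.
- t1[3] venue_id=7 → 1 match(es) in t2 → 1 row(s).
- t1[4] venue_id=NULL → no match; dropped.
- t1[5] venue_id=5 → no match; dropped.
After projecting and ordering:
t1.vname | t1.capacity | t1.venue_id | t2.venue_id
HallA | 200 | 7 | 7
HallB | 80 | 7 | 7
NULL | 200 | 7 | 7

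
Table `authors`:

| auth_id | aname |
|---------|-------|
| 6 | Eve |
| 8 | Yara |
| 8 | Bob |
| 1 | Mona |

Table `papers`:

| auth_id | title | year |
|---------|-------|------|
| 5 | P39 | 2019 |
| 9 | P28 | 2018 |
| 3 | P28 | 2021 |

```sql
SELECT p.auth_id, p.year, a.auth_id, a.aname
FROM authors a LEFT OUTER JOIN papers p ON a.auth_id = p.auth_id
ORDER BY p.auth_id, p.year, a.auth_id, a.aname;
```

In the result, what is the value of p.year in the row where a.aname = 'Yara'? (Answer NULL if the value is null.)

NULL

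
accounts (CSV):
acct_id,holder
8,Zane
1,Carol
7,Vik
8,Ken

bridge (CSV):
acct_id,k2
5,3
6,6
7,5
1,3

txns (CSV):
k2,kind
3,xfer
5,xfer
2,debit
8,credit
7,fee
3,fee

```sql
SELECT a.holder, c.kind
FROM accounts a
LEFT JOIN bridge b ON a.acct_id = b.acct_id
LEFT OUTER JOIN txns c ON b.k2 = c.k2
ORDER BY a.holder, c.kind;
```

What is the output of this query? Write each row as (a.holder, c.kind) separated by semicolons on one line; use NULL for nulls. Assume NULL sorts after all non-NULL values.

(Carol, fee); (Carol, xfer); (Ken, NULL); (Vik, xfer); (Zane, NULL)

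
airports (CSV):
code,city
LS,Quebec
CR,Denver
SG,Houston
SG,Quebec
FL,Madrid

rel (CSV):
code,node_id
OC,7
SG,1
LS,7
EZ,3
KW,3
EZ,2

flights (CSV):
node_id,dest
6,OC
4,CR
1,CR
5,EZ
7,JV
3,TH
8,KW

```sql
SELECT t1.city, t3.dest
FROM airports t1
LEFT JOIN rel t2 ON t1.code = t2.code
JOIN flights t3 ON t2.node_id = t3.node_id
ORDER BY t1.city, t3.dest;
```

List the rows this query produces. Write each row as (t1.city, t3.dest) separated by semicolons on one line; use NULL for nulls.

Step 1 — t1 LEFT JOIN t2 on code → 5 row(s).
Then INNER JOIN `flights t3` on node_id: keep only rows whose t2.node_id appears in t3.

(Houston, CR); (Quebec, CR); (Quebec, JV)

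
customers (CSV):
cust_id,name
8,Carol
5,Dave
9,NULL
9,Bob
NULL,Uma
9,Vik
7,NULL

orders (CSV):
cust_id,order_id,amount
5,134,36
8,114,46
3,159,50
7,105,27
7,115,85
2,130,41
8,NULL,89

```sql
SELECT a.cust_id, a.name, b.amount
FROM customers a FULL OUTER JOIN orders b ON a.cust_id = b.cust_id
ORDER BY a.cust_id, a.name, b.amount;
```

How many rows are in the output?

11

FULL OUTER JOIN keeps every row from both sides; unmatched rows get NULL for the other side's columns.
Matching on a.cust_id = b.cust_id. A NULL in a compared column never satisfies the condition.
Matched pairs: 5; unmatched a rows kept: 4; unmatched b rows kept: 2.
Total: 5 matched + 6 padded = 11 rows.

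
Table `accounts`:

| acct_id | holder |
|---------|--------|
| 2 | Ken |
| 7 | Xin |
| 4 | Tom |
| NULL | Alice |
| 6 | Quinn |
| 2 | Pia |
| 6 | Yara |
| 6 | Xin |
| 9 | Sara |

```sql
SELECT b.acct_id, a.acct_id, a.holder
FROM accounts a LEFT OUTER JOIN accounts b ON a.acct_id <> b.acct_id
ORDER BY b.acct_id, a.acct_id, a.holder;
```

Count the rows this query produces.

49

LEFT JOIN keeps every row from `accounts a`; unmatched rows get NULL for `accounts b`'s columns.
Matching on a.acct_id <> b.acct_id. A NULL in a compared column never satisfies the condition.
- a (acct_id=2) pairs with 6 row(s) of b.
- a (acct_id=7) pairs with 7 row(s) of b.
- a (acct_id=4) pairs with 7 row(s) of b.
- a (acct_id=NULL) has no partner → padded with NULL.
- a (acct_id=6) pairs with 5 row(s) of b.
- a (acct_id=2) pairs with 6 row(s) of b.
- a (acct_id=6) pairs with 5 row(s) of b.
- a (acct_id=6) pairs with 5 row(s) of b.
- a (acct_id=9) pairs with 7 row(s) of b.
Total: 48 matched + 1 padded = 49 rows.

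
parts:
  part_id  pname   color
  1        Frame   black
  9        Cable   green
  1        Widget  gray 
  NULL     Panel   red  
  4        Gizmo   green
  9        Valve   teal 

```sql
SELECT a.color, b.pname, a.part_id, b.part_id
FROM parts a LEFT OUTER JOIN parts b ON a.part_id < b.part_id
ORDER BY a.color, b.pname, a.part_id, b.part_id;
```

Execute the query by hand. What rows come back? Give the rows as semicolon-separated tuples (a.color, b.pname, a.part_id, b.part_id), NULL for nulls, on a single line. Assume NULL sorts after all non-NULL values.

LEFT JOIN keeps every row from `parts a`; unmatched rows get NULL for `parts b`'s columns.
Matching on a.part_id < b.part_id. A NULL in a compared column never satisfies the condition.
- a row (part_id=1): matches 3 b row(s) → 3 output row(s).
- a row (part_id=9): no match → kept, b columns NULL.
- a row (part_id=1): matches 3 b row(s) → 3 output row(s).
- a row (part_id=NULL): no match → kept, b columns NULL.
- a row (part_id=4): matches 2 b row(s) → 2 output row(s).
- a row (part_id=9): no match → kept, b columns NULL.

(black, Cable, 1, 9); (black, Gizmo, 1, 4); (black, Valve, 1, 9); (gray, Cable, 1, 9); (gray, Gizmo, 1, 4); (gray, Valve, 1, 9); (green, Cable, 4, 9); (green, Valve, 4, 9); (green, NULL, 9, NULL); (red, NULL, NULL, NULL); (teal, NULL, 9, NULL)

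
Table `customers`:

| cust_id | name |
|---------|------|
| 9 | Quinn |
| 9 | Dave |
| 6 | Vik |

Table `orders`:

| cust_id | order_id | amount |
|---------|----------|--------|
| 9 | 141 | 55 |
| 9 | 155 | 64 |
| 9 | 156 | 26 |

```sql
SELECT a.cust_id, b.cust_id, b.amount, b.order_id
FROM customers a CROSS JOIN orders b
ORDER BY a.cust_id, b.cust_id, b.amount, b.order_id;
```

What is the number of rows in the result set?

CROSS JOIN pairs every row of `customers` with every row of `orders`: 3 × 3 = 9 rows.

9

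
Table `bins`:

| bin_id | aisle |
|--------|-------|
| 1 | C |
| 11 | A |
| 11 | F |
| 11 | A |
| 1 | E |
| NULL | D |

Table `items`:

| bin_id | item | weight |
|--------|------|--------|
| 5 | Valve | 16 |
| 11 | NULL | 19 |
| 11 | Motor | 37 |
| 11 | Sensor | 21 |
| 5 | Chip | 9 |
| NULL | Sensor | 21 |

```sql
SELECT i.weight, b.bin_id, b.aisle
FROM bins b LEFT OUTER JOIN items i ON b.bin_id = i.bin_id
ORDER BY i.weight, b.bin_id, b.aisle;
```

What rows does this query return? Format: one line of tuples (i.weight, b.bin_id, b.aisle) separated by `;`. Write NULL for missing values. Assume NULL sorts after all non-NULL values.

LEFT JOIN keeps every row from `bins`; unmatched rows get NULL for `items`'s columns.
Matching on b.bin_id = i.bin_id. A NULL in a compared column never satisfies the condition.
Matched pairs: 9; unmatched b rows kept: 3.

(19, 11, A); (19, 11, A); (19, 11, F); (21, 11, A); (21, 11, A); (21, 11, F); (37, 11, A); (37, 11, A); (37, 11, F); (NULL, 1, C); (NULL, 1, E); (NULL, NULL, D)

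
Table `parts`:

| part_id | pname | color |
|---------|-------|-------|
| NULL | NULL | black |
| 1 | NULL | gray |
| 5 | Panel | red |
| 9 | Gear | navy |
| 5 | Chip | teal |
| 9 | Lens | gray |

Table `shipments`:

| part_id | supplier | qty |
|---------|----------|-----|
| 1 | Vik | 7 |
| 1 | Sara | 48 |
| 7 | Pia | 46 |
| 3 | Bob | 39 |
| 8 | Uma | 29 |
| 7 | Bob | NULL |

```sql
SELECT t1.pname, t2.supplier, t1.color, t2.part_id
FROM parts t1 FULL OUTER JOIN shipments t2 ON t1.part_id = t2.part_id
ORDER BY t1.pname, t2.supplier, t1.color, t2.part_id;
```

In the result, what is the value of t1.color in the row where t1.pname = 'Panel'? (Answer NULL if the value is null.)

FULL OUTER JOIN keeps every row from both sides; unmatched rows get NULL for the other side's columns.
Matching on t1.part_id = t2.part_id. A NULL in a compared column never satisfies the condition.
- part_id=NULL: no t2 row matches, row kept with t2 columns NULL.
- part_id=1: 2 matching t2 row(s), so 2 row(s) emitted.
- part_id=5: no t2 row matches, row kept with t2 columns NULL.
- part_id=9: no t2 row matches, row kept with t2 columns NULL.
- part_id=5: no t2 row matches, row kept with t2 columns NULL.
- part_id=9: no t2 row matches, row kept with t2 columns NULL.
- 4 row(s) from t2 found no t1 partner → padded with NULL.

red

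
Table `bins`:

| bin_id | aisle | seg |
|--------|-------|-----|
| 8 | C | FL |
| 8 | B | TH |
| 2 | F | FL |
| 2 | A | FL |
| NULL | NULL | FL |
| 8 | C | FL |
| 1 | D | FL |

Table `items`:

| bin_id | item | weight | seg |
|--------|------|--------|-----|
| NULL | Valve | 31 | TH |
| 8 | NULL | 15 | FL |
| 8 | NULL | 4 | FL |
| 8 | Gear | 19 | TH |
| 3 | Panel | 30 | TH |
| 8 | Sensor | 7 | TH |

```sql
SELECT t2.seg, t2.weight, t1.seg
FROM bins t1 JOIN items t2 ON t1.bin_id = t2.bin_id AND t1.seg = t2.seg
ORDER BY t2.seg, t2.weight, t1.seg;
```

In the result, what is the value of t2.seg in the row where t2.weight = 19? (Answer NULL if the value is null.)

TH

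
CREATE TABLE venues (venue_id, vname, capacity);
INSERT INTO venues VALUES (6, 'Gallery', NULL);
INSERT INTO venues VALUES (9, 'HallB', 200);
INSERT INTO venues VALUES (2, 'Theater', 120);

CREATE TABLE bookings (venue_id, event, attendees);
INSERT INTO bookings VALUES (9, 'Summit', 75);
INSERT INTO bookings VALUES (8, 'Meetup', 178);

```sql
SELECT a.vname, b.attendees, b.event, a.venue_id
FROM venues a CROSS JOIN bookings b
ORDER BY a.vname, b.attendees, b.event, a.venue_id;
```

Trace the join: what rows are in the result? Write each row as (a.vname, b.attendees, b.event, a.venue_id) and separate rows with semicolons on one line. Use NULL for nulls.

(Gallery, 75, Summit, 6); (Gallery, 178, Meetup, 6); (HallB, 75, Summit, 9); (HallB, 178, Meetup, 9); (Theater, 75, Summit, 2); (Theater, 178, Meetup, 2)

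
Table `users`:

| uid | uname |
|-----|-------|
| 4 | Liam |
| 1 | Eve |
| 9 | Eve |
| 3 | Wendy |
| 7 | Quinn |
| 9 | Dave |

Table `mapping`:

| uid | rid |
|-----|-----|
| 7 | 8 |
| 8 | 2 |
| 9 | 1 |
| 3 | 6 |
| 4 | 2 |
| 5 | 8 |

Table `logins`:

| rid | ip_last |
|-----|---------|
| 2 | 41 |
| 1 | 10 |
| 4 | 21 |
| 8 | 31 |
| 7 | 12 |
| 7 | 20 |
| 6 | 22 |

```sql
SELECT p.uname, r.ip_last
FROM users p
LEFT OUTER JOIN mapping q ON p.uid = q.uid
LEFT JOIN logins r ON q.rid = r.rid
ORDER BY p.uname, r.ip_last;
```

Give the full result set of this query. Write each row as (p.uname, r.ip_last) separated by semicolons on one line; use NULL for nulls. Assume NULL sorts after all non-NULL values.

(Dave, 10); (Eve, 10); (Eve, NULL); (Liam, 41); (Quinn, 31); (Wendy, 22)

Step 1 — p LEFT JOIN q on uid → 6 row(s).
Then LEFT JOIN `logins r` on rid: each of those 6 rows is kept; rows whose q.rid has no match in r get NULL for r's columns.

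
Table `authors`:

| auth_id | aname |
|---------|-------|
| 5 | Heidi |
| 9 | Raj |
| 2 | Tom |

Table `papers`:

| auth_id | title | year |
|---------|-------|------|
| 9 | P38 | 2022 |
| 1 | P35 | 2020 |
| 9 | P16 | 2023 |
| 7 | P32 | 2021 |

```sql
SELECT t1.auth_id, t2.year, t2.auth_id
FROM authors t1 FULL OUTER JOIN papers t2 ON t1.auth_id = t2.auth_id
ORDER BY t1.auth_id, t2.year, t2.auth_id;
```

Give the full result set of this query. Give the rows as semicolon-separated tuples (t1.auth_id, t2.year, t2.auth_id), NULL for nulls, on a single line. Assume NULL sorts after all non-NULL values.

(2, NULL, NULL); (5, NULL, NULL); (9, 2022, 9); (9, 2023, 9); (NULL, 2020, 1); (NULL, 2021, 7)

FULL OUTER JOIN keeps every row from both sides; unmatched rows get NULL for the other side's columns.
Matching on t1.auth_id = t2.auth_id.
- t1 (auth_id=5) has no partner → padded with NULL.
- t1 (auth_id=9) pairs with 2 row(s) of t2.
- t1 (auth_id=2) has no partner → padded with NULL.
- plus 2 unmatched t2 row(s), each kept with NULL t1 columns.
After projecting and ordering:
t1.auth_id | t2.year | t2.auth_id
2 | NULL | NULL
5 | NULL | NULL
9 | 2022 | 9
9 | 2023 | 9
NULL | 2020 | 1
NULL | 2021 | 7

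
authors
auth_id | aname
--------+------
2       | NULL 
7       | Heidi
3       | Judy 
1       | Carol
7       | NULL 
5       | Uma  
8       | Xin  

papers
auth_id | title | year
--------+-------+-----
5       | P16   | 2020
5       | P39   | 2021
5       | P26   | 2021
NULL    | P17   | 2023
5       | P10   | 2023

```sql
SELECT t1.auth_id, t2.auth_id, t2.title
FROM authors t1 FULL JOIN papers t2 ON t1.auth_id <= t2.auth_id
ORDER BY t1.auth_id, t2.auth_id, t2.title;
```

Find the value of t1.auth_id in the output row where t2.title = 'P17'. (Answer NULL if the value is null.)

NULL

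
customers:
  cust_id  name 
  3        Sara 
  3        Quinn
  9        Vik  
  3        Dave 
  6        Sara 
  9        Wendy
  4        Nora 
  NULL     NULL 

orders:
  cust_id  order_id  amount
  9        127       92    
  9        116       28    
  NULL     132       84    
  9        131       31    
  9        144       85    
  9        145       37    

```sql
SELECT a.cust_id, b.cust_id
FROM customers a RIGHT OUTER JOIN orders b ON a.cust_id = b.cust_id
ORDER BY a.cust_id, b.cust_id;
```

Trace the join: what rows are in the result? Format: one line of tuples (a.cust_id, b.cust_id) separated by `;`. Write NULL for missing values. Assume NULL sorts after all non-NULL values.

(9, 9); (9, 9); (9, 9); (9, 9); (9, 9); (9, 9); (9, 9); (9, 9); (9, 9); (9, 9); (NULL, NULL)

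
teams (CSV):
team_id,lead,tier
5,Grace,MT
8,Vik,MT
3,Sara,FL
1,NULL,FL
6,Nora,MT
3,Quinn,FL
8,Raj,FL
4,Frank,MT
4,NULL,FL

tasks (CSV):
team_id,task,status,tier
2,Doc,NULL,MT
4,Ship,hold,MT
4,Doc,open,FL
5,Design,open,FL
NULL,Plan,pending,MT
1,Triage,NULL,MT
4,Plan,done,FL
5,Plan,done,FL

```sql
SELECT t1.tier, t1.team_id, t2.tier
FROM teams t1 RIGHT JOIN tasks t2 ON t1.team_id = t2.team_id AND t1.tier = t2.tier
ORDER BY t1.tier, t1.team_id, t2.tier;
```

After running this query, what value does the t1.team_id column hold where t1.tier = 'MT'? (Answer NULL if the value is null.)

4

RIGHT JOIN keeps every row from `tasks`; unmatched rows get NULL for `teams`'s columns.
Matching on t1.team_id = t2.team_id AND t1.tier = t2.tier. A NULL in a compared column never satisfies the condition.
- t1[0] team_id=5, tier=MT → no match.
- t1[1] team_id=8, tier=MT → no match.
- t1[2] team_id=3, tier=FL → no match.
- t1[3] team_id=1, tier=FL → no match.
- t1[4] team_id=6, tier=MT → no match.
- t1[5] team_id=3, tier=FL → no match.
- t1[6] team_id=8, tier=FL → no match.
- t1[7] team_id=4, tier=MT → 1 match(es) in t2 → 1 row(s).
- t1[8] team_id=4, tier=FL → 2 match(es) in t2 → 2 row(s).
- plus 5 unmatched t2 row(s), each kept with NULL t1 columns.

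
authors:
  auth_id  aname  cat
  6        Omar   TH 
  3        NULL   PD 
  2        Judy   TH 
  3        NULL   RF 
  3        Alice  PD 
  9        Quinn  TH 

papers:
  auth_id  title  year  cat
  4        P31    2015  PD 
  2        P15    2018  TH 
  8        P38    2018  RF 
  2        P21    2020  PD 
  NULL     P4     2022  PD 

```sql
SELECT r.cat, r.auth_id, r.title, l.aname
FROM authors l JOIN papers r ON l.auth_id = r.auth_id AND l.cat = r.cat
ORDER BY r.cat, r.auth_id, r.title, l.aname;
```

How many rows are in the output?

INNER JOIN keeps only pairs where the ON condition holds.
Matching on l.auth_id = r.auth_id AND l.cat = r.cat. A NULL in a compared column never satisfies the condition.
- l[0] auth_id=6, cat=TH → no match; dropped.
- l[1] auth_id=3, cat=PD → no match; dropped.
- l[2] auth_id=2, cat=TH → 1 match(es) in r → 1 row(s).
- l[3] auth_id=3, cat=RF → no match; dropped.
- l[4] auth_id=3, cat=PD → no match; dropped.
- l[5] auth_id=9, cat=TH → no match; dropped.
Total: 1 rows.

1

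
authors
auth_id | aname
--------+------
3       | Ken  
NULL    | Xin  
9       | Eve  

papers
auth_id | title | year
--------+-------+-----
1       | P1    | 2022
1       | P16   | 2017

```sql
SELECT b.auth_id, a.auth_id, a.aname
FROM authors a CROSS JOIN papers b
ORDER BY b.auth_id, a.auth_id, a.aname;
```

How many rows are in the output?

CROSS JOIN pairs every row of `authors` with every row of `papers`: 3 × 2 = 6 rows.

6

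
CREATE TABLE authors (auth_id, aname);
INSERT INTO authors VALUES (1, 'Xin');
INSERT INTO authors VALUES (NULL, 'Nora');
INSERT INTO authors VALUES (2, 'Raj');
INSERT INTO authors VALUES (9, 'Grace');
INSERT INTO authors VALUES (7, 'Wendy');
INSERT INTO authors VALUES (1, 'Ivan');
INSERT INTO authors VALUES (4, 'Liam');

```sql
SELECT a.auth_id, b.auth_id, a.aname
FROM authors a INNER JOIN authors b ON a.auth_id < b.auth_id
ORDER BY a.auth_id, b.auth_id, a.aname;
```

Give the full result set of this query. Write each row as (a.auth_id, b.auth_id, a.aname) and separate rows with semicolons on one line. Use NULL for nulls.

(1, 2, Ivan); (1, 2, Xin); (1, 4, Ivan); (1, 4, Xin); (1, 7, Ivan); (1, 7, Xin); (1, 9, Ivan); (1, 9, Xin); (2, 4, Raj); (2, 7, Raj); (2, 9, Raj); (4, 7, Liam); (4, 9, Liam); (7, 9, Wendy)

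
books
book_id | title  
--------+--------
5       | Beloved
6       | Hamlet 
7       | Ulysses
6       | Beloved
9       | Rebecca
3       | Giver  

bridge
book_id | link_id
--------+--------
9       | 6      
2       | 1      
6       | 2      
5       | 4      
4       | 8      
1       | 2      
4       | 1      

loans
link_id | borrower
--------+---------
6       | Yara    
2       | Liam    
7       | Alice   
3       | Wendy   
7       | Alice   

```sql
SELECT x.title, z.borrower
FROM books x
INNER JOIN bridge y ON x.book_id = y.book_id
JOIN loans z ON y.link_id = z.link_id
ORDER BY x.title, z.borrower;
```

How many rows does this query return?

3

Step 1 — x INNER JOIN y on book_id → 4 row(s).
Then INNER JOIN `loans z` on link_id: keep only rows whose y.link_id appears in z.
Result: 3 row(s).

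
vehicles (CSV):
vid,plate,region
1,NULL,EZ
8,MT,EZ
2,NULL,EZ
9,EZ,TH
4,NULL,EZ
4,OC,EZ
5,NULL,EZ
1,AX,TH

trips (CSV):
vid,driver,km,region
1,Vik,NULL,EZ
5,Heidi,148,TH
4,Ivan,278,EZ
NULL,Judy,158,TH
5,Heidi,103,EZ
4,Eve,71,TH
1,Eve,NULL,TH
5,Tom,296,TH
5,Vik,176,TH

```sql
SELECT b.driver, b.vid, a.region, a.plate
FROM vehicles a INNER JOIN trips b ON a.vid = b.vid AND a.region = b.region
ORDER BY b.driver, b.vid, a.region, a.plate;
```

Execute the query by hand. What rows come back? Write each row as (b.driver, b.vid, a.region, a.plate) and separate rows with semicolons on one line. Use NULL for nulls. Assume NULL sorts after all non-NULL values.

INNER JOIN keeps only pairs where the ON condition holds.
Matching on a.vid = b.vid AND a.region = b.region. A NULL in a compared column never satisfies the condition.
Matched pairs: 5.

(Eve, 1, TH, AX); (Heidi, 5, EZ, NULL); (Ivan, 4, EZ, OC); (Ivan, 4, EZ, NULL); (Vik, 1, EZ, NULL)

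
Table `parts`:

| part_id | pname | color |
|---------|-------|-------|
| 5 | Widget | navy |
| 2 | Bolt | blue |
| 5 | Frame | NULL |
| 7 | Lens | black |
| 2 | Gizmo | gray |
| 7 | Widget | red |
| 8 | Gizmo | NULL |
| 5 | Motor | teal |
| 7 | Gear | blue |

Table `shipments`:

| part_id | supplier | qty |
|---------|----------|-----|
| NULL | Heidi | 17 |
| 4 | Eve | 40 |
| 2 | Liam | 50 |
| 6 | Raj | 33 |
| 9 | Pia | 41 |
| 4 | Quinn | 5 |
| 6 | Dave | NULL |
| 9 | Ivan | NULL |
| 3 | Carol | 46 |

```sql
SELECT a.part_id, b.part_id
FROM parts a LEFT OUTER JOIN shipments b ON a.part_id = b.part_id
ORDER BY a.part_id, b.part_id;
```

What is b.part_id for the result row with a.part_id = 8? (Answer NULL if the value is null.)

NULL

LEFT JOIN keeps every row from `parts`; unmatched rows get NULL for `shipments`'s columns.
Matching on a.part_id = b.part_id. A NULL in a compared column never satisfies the condition.
Matched pairs: 2; unmatched a rows kept: 7.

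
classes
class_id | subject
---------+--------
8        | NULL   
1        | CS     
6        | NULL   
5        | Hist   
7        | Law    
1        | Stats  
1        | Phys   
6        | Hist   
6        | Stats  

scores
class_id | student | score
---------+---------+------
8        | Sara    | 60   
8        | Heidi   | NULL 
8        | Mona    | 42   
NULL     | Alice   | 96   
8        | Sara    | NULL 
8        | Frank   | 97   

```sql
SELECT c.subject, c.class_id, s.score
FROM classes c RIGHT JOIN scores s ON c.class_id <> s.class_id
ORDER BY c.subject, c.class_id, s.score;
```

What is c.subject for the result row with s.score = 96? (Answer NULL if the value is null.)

RIGHT JOIN keeps every row from `scores`; unmatched rows get NULL for `classes`'s columns.
Matching on c.class_id <> s.class_id. A NULL in a compared column never satisfies the condition.
Matched pairs: 40; unmatched s rows kept: 1.

NULL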